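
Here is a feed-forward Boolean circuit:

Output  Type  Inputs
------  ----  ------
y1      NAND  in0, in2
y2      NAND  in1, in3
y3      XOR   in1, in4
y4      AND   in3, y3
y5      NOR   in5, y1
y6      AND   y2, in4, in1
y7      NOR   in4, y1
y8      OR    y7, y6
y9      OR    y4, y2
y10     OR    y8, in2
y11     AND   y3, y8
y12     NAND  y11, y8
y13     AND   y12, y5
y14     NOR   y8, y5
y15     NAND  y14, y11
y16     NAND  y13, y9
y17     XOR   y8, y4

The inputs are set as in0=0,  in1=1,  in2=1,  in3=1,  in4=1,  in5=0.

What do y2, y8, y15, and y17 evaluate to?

y2 = 0, y8 = 0, y15 = 1, y17 = 0

y1 = in0 NAND in2 = 0 NAND 1 = 1
y2 = in1 NAND in3 = 1 NAND 1 = 0
y3 = in1 XOR in4 = 1 XOR 1 = 0
y4 = in3 AND y3 = 1 AND 0 = 0
y5 = in5 NOR y1 = 0 NOR 1 = 0
y6 = y2 AND in4 AND in1 = 0 AND 1 AND 1 = 0
y7 = in4 NOR y1 = 1 NOR 1 = 0
y8 = y7 OR y6 = 0 OR 0 = 0
y11 = y3 AND y8 = 0 AND 0 = 0
y14 = y8 NOR y5 = 0 NOR 0 = 1
y15 = y14 NAND y11 = 1 NAND 0 = 1
y17 = y8 XOR y4 = 0 XOR 0 = 0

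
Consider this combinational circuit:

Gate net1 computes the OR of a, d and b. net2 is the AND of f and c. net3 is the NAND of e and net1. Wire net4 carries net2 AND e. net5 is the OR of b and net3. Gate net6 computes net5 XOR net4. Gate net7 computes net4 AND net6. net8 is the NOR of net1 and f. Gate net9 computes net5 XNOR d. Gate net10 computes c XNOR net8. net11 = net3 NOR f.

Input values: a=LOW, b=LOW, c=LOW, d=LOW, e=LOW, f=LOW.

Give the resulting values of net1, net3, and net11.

net1 = LOW; net3 = HIGH; net11 = LOW

net1 = a OR d OR b = LOW OR LOW OR LOW = LOW
net3 = e NAND net1 = LOW NAND LOW = HIGH
net11 = net3 NOR f = HIGH NOR LOW = LOW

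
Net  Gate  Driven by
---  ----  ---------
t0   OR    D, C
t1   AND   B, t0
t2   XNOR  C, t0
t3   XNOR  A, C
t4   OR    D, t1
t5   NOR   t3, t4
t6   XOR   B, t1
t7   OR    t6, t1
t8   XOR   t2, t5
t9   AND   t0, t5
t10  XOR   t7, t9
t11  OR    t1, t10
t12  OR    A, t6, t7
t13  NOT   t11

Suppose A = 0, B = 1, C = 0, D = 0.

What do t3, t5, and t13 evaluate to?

t3 = 1; t5 = 0; t13 = 0

t0 = D OR C = 0 OR 0 = 0
t1 = B AND t0 = 1 AND 0 = 0
t3 = A XNOR C = 0 XNOR 0 = 1
t4 = D OR t1 = 0 OR 0 = 0
t5 = t3 NOR t4 = 1 NOR 0 = 0
t6 = B XOR t1 = 1 XOR 0 = 1
t7 = t6 OR t1 = 1 OR 0 = 1
t9 = t0 AND t5 = 0 AND 0 = 0
t10 = t7 XOR t9 = 1 XOR 0 = 1
t11 = t1 OR t10 = 0 OR 1 = 1
t13 = NOT t11 = NOT 1 = 0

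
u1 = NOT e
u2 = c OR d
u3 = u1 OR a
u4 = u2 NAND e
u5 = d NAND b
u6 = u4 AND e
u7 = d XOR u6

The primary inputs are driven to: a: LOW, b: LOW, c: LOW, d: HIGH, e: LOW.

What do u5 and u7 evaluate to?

u5 = HIGH  u7 = HIGH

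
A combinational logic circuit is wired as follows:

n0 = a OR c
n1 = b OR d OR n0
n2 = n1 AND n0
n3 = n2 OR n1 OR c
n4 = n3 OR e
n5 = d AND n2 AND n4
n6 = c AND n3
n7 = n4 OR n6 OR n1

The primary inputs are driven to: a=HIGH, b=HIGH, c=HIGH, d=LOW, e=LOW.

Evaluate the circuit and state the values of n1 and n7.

n0 = a OR c = HIGH OR HIGH = HIGH
n1 = b OR d OR n0 = HIGH OR LOW OR HIGH = HIGH
n2 = n1 AND n0 = HIGH AND HIGH = HIGH
n3 = n2 OR n1 OR c = HIGH OR HIGH OR HIGH = HIGH
n4 = n3 OR e = HIGH OR LOW = HIGH
n6 = c AND n3 = HIGH AND HIGH = HIGH
n7 = n4 OR n6 OR n1 = HIGH OR HIGH OR HIGH = HIGH

n1 = HIGH; n7 = HIGH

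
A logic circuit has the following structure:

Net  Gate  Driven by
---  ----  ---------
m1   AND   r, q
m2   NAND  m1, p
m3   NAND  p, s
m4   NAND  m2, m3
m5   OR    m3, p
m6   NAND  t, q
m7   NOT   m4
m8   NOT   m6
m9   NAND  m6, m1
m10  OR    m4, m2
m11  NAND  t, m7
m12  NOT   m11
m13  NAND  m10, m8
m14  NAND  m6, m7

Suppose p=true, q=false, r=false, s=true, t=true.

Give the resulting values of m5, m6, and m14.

m1 = r AND q = false AND false = false
m2 = m1 NAND p = false NAND true = true
m3 = p NAND s = true NAND true = false
m4 = m2 NAND m3 = true NAND false = true
m5 = m3 OR p = false OR true = true
m6 = t NAND q = true NAND false = true
m7 = NOT m4 = NOT true = false
m14 = m6 NAND m7 = true NAND false = true

m5 = true, m6 = true, m14 = true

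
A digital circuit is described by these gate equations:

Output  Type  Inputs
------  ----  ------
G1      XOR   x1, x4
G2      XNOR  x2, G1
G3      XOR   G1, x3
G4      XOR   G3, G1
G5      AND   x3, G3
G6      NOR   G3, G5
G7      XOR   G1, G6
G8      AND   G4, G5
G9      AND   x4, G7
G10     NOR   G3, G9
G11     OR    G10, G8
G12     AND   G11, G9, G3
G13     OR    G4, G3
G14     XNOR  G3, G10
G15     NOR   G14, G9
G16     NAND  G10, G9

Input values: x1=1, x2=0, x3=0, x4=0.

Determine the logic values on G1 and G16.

G1 = 1, G16 = 1

G1 = x1 XOR x4 = 1 XOR 0 = 1
G3 = G1 XOR x3 = 1 XOR 0 = 1
G5 = x3 AND G3 = 0 AND 1 = 0
G6 = G3 NOR G5 = 1 NOR 0 = 0
G7 = G1 XOR G6 = 1 XOR 0 = 1
G9 = x4 AND G7 = 0 AND 1 = 0
G10 = G3 NOR G9 = 1 NOR 0 = 0
G16 = G10 NAND G9 = 0 NAND 0 = 1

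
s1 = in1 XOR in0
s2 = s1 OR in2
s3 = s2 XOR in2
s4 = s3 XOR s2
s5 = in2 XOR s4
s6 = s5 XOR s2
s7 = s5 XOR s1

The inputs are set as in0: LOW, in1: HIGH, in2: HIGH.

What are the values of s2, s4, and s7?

s1 = in1 XOR in0 = HIGH XOR LOW = HIGH
s2 = s1 OR in2 = HIGH OR HIGH = HIGH
s3 = s2 XOR in2 = HIGH XOR HIGH = LOW
s4 = s3 XOR s2 = LOW XOR HIGH = HIGH
s5 = in2 XOR s4 = HIGH XOR HIGH = LOW
s7 = s5 XOR s1 = LOW XOR HIGH = HIGH

s2 = HIGH; s4 = HIGH; s7 = HIGH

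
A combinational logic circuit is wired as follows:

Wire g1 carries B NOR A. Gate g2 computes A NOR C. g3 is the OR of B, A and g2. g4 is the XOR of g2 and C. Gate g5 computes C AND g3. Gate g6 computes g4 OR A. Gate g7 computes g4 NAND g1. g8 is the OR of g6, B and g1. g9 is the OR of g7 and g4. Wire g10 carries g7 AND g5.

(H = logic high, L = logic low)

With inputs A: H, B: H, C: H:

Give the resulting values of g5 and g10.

g5 = H, g10 = H

g1 = B NOR A = H NOR H = L
g2 = A NOR C = H NOR H = L
g3 = B OR A OR g2 = H OR H OR L = H
g4 = g2 XOR C = L XOR H = H
g5 = C AND g3 = H AND H = H
g7 = g4 NAND g1 = H NAND L = H
g10 = g7 AND g5 = H AND H = H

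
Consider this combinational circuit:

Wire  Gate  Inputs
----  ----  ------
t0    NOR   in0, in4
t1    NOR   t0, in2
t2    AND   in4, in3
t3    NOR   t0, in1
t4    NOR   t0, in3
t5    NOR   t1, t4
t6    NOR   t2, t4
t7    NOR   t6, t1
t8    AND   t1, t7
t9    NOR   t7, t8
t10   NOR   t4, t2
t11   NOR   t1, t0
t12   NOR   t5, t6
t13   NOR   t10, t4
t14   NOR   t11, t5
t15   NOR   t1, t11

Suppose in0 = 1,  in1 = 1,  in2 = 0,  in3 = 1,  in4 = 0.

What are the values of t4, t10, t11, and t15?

t4 = 0  t10 = 1  t11 = 0  t15 = 0

t0 = in0 NOR in4 = 1 NOR 0 = 0
t1 = t0 NOR in2 = 0 NOR 0 = 1
t2 = in4 AND in3 = 0 AND 1 = 0
t4 = t0 NOR in3 = 0 NOR 1 = 0
t10 = t4 NOR t2 = 0 NOR 0 = 1
t11 = t1 NOR t0 = 1 NOR 0 = 0
t15 = t1 NOR t11 = 1 NOR 0 = 0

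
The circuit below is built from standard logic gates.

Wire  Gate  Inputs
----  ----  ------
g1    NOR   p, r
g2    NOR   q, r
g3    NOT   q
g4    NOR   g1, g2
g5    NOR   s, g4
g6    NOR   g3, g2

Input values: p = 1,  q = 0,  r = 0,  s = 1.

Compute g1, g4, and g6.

g1 = 0; g4 = 0; g6 = 0

g1 = p NOR r = 1 NOR 0 = 0
g2 = q NOR r = 0 NOR 0 = 1
g3 = NOT q = NOT 0 = 1
g4 = g1 NOR g2 = 0 NOR 1 = 0
g6 = g3 NOR g2 = 1 NOR 1 = 0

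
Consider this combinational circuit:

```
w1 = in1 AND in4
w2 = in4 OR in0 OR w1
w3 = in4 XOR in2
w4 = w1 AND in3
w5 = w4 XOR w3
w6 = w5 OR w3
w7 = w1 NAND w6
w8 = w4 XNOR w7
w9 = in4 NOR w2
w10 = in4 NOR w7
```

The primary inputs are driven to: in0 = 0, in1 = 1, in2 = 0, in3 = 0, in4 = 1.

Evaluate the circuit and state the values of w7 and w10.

w1 = in1 AND in4 = 1 AND 1 = 1
w3 = in4 XOR in2 = 1 XOR 0 = 1
w4 = w1 AND in3 = 1 AND 0 = 0
w5 = w4 XOR w3 = 0 XOR 1 = 1
w6 = w5 OR w3 = 1 OR 1 = 1
w7 = w1 NAND w6 = 1 NAND 1 = 0
w10 = in4 NOR w7 = 1 NOR 0 = 0

w7 = 0, w10 = 0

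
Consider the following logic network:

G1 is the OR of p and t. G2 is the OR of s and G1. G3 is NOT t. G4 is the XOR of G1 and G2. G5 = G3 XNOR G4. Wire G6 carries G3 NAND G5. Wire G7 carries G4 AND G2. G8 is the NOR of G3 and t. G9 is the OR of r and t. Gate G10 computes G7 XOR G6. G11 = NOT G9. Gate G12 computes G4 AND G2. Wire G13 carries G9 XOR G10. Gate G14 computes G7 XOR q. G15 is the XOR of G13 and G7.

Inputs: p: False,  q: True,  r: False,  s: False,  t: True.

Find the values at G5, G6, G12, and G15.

G5 = True; G6 = True; G12 = False; G15 = False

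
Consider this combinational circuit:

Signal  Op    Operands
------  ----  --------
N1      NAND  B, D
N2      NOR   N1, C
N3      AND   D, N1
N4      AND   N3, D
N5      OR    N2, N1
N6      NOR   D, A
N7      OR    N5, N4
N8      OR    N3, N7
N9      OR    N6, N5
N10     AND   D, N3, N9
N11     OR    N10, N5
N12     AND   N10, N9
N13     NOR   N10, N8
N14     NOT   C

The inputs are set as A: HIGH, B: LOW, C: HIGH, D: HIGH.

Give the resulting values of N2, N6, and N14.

N1 = B NAND D = LOW NAND HIGH = HIGH
N2 = N1 NOR C = HIGH NOR HIGH = LOW
N6 = D NOR A = HIGH NOR HIGH = LOW
N14 = NOT C = NOT HIGH = LOW

N2 = LOW, N6 = LOW, N14 = LOW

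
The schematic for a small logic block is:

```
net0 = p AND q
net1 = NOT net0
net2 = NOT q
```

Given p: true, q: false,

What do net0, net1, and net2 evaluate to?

net0 = p AND q = true AND false = false
net1 = NOT net0 = NOT false = true
net2 = NOT q = NOT false = true

net0 = false  net1 = true  net2 = true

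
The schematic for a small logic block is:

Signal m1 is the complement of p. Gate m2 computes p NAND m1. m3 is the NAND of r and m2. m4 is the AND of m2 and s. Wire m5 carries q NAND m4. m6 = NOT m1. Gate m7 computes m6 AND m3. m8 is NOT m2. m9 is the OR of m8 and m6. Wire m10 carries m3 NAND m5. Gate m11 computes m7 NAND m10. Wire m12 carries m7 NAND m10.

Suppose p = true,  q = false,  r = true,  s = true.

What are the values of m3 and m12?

m3 = false, m12 = true

m1 = NOT p = NOT true = false
m2 = p NAND m1 = true NAND false = true
m3 = r NAND m2 = true NAND true = false
m4 = m2 AND s = true AND true = true
m5 = q NAND m4 = false NAND true = true
m6 = NOT m1 = NOT false = true
m7 = m6 AND m3 = true AND false = false
m10 = m3 NAND m5 = false NAND true = true
m12 = m7 NAND m10 = false NAND true = true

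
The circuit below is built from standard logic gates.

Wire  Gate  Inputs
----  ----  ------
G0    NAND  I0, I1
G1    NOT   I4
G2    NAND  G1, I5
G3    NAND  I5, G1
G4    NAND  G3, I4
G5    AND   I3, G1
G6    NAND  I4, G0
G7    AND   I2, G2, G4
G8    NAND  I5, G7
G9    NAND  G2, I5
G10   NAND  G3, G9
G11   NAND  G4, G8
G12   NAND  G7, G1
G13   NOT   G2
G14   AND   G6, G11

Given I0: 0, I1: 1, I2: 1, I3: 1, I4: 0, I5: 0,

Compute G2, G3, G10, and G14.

G2 = 1  G3 = 1  G10 = 0  G14 = 0

G0 = I0 NAND I1 = 0 NAND 1 = 1
G1 = NOT I4 = NOT 0 = 1
G2 = G1 NAND I5 = 1 NAND 0 = 1
G3 = I5 NAND G1 = 0 NAND 1 = 1
G4 = G3 NAND I4 = 1 NAND 0 = 1
G6 = I4 NAND G0 = 0 NAND 1 = 1
G7 = I2 AND G2 AND G4 = 1 AND 1 AND 1 = 1
G8 = I5 NAND G7 = 0 NAND 1 = 1
G9 = G2 NAND I5 = 1 NAND 0 = 1
G10 = G3 NAND G9 = 1 NAND 1 = 0
G11 = G4 NAND G8 = 1 NAND 1 = 0
G14 = G6 AND G11 = 1 AND 0 = 0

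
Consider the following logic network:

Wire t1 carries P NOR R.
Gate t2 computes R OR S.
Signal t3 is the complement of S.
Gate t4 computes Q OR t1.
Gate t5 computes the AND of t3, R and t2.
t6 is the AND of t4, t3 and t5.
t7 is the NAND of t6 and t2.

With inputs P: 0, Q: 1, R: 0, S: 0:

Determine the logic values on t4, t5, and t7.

t4 = 1, t5 = 0, t7 = 1

t1 = P NOR R = 0 NOR 0 = 1
t2 = R OR S = 0 OR 0 = 0
t3 = NOT S = NOT 0 = 1
t4 = Q OR t1 = 1 OR 1 = 1
t5 = t3 AND R AND t2 = 1 AND 0 AND 0 = 0
t6 = t4 AND t3 AND t5 = 1 AND 1 AND 0 = 0
t7 = t6 NAND t2 = 0 NAND 0 = 1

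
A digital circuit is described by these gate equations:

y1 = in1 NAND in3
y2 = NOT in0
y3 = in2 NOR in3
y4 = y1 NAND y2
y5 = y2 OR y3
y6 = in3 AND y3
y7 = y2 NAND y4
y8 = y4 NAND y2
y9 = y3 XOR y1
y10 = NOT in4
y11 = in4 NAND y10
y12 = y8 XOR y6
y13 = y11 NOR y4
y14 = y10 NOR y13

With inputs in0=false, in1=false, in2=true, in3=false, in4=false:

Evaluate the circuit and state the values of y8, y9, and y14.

y8 = true  y9 = true  y14 = false

y1 = in1 NAND in3 = false NAND false = true
y2 = NOT in0 = NOT false = true
y3 = in2 NOR in3 = true NOR false = false
y4 = y1 NAND y2 = true NAND true = false
y8 = y4 NAND y2 = false NAND true = true
y9 = y3 XOR y1 = false XOR true = true
y10 = NOT in4 = NOT false = true
y11 = in4 NAND y10 = false NAND true = true
y13 = y11 NOR y4 = true NOR false = false
y14 = y10 NOR y13 = true NOR false = false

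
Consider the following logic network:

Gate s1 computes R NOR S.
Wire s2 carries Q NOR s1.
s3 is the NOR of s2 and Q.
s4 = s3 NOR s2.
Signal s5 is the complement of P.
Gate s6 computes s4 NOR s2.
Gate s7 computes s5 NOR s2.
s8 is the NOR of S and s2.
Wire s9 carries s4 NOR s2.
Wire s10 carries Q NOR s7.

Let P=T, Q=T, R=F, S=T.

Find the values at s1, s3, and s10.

s1 = R NOR S = F NOR T = F
s2 = Q NOR s1 = T NOR F = F
s3 = s2 NOR Q = F NOR T = F
s5 = NOT P = NOT T = F
s7 = s5 NOR s2 = F NOR F = T
s10 = Q NOR s7 = T NOR T = F

s1 = F, s3 = F, s10 = F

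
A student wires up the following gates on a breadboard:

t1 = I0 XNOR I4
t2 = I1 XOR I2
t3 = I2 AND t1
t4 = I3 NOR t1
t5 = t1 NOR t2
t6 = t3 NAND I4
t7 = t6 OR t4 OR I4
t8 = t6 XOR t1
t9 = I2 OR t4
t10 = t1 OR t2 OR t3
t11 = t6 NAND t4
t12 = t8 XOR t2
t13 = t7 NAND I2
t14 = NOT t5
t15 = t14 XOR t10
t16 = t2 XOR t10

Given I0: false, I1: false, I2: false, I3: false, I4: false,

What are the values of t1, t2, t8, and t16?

t1 = I0 XNOR I4 = false XNOR false = true
t2 = I1 XOR I2 = false XOR false = false
t3 = I2 AND t1 = false AND true = false
t6 = t3 NAND I4 = false NAND false = true
t8 = t6 XOR t1 = true XOR true = false
t10 = t1 OR t2 OR t3 = true OR false OR false = true
t16 = t2 XOR t10 = false XOR true = true

t1 = true, t2 = false, t8 = false, t16 = true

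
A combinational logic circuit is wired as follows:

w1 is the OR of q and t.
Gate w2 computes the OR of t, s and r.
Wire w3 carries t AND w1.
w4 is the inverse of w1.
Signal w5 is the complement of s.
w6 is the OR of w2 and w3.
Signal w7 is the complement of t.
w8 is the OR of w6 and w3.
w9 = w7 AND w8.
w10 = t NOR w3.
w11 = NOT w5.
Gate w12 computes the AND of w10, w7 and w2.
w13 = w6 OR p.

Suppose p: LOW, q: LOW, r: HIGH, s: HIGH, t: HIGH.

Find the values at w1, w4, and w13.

w1 = q OR t = LOW OR HIGH = HIGH
w2 = t OR s OR r = HIGH OR HIGH OR HIGH = HIGH
w3 = t AND w1 = HIGH AND HIGH = HIGH
w4 = NOT w1 = NOT HIGH = LOW
w6 = w2 OR w3 = HIGH OR HIGH = HIGH
w13 = w6 OR p = HIGH OR LOW = HIGH

w1 = HIGH  w4 = LOW  w13 = HIGH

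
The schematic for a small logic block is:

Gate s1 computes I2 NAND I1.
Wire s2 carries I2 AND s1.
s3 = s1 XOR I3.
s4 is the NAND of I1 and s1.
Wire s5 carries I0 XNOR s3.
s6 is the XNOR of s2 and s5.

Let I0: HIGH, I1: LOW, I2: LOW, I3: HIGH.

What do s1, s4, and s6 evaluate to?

s1 = HIGH, s4 = HIGH, s6 = HIGH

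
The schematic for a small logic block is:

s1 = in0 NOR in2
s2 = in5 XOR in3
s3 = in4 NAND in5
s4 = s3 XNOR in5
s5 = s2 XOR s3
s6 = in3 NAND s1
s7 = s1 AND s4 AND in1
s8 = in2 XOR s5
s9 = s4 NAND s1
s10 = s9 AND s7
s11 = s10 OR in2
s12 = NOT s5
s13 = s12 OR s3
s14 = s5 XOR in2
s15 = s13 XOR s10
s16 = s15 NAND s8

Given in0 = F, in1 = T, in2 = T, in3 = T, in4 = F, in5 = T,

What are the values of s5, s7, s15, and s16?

s5 = T, s7 = F, s15 = T, s16 = T

s1 = in0 NOR in2 = F NOR T = F
s2 = in5 XOR in3 = T XOR T = F
s3 = in4 NAND in5 = F NAND T = T
s4 = s3 XNOR in5 = T XNOR T = T
s5 = s2 XOR s3 = F XOR T = T
s7 = s1 AND s4 AND in1 = F AND T AND T = F
s8 = in2 XOR s5 = T XOR T = F
s9 = s4 NAND s1 = T NAND F = T
s10 = s9 AND s7 = T AND F = F
s12 = NOT s5 = NOT T = F
s13 = s12 OR s3 = F OR T = T
s15 = s13 XOR s10 = T XOR F = T
s16 = s15 NAND s8 = T NAND F = T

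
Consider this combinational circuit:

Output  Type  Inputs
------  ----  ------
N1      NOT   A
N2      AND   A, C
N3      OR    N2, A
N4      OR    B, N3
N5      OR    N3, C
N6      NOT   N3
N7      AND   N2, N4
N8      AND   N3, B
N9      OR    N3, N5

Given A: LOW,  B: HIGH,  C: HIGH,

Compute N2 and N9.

N2 = A AND C = LOW AND HIGH = LOW
N3 = N2 OR A = LOW OR LOW = LOW
N5 = N3 OR C = LOW OR HIGH = HIGH
N9 = N3 OR N5 = LOW OR HIGH = HIGH

N2 = LOW, N9 = HIGH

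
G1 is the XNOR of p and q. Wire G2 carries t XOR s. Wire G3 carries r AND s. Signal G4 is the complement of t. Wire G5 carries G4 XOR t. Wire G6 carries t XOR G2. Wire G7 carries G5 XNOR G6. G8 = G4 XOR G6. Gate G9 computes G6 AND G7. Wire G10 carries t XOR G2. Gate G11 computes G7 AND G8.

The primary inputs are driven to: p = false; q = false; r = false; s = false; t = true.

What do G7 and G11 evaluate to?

G2 = t XOR s = true XOR false = true
G4 = NOT t = NOT true = false
G5 = G4 XOR t = false XOR true = true
G6 = t XOR G2 = true XOR true = false
G7 = G5 XNOR G6 = true XNOR false = false
G8 = G4 XOR G6 = false XOR false = false
G11 = G7 AND G8 = false AND false = false

G7 = false; G11 = false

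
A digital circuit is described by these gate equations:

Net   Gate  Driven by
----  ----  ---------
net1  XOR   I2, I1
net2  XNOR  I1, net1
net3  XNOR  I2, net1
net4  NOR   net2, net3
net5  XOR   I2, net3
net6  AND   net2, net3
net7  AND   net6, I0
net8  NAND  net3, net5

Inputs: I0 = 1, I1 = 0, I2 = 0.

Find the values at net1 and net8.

net1 = 0, net8 = 0

net1 = I2 XOR I1 = 0 XOR 0 = 0
net3 = I2 XNOR net1 = 0 XNOR 0 = 1
net5 = I2 XOR net3 = 0 XOR 1 = 1
net8 = net3 NAND net5 = 1 NAND 1 = 0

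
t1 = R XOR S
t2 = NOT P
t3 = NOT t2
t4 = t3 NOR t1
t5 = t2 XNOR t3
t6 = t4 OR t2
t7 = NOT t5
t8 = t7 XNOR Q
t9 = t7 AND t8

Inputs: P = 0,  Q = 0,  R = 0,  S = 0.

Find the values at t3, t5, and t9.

t3 = 0, t5 = 0, t9 = 0

t2 = NOT P = NOT 0 = 1
t3 = NOT t2 = NOT 1 = 0
t5 = t2 XNOR t3 = 1 XNOR 0 = 0
t7 = NOT t5 = NOT 0 = 1
t8 = t7 XNOR Q = 1 XNOR 0 = 0
t9 = t7 AND t8 = 1 AND 0 = 0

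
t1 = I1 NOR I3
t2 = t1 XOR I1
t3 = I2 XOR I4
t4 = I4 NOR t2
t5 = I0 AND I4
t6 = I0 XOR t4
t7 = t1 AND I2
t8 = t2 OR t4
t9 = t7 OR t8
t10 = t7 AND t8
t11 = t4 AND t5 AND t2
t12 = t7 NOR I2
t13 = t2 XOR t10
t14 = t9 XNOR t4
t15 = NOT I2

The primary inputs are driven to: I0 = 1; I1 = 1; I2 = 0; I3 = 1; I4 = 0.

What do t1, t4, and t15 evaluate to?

t1 = 0; t4 = 0; t15 = 1

t1 = I1 NOR I3 = 1 NOR 1 = 0
t2 = t1 XOR I1 = 0 XOR 1 = 1
t4 = I4 NOR t2 = 0 NOR 1 = 0
t15 = NOT I2 = NOT 0 = 1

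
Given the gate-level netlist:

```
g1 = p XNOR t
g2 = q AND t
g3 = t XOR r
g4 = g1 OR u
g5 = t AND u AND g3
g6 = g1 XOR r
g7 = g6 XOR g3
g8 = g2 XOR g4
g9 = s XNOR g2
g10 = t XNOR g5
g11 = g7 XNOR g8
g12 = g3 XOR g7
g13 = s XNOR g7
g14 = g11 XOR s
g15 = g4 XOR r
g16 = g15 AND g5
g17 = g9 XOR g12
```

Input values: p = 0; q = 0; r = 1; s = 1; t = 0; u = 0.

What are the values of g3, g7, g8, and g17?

g3 = 1, g7 = 1, g8 = 1, g17 = 0

g1 = p XNOR t = 0 XNOR 0 = 1
g2 = q AND t = 0 AND 0 = 0
g3 = t XOR r = 0 XOR 1 = 1
g4 = g1 OR u = 1 OR 0 = 1
g6 = g1 XOR r = 1 XOR 1 = 0
g7 = g6 XOR g3 = 0 XOR 1 = 1
g8 = g2 XOR g4 = 0 XOR 1 = 1
g9 = s XNOR g2 = 1 XNOR 0 = 0
g12 = g3 XOR g7 = 1 XOR 1 = 0
g17 = g9 XOR g12 = 0 XOR 0 = 0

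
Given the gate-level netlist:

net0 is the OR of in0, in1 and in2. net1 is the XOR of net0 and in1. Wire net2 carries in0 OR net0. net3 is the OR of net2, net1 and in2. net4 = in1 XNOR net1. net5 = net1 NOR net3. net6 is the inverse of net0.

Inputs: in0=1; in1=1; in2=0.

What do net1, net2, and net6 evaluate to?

net1 = 0, net2 = 1, net6 = 0

net0 = in0 OR in1 OR in2 = 1 OR 1 OR 0 = 1
net1 = net0 XOR in1 = 1 XOR 1 = 0
net2 = in0 OR net0 = 1 OR 1 = 1
net6 = NOT net0 = NOT 1 = 0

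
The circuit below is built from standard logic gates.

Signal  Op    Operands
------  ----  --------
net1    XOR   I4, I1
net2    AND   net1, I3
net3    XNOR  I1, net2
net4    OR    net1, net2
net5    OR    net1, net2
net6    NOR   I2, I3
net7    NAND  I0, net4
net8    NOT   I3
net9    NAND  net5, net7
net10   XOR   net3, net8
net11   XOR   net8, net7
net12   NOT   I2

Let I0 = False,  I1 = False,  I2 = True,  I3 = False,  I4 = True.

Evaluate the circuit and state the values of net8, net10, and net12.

net1 = I4 XOR I1 = True XOR False = True
net2 = net1 AND I3 = True AND False = False
net3 = I1 XNOR net2 = False XNOR False = True
net8 = NOT I3 = NOT False = True
net10 = net3 XOR net8 = True XOR True = False
net12 = NOT I2 = NOT True = False

net8 = True; net10 = False; net12 = False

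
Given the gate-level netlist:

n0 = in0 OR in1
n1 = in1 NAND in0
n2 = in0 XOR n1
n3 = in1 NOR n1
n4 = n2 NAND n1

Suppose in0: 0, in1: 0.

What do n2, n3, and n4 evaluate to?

n2 = 1  n3 = 0  n4 = 0

n1 = in1 NAND in0 = 0 NAND 0 = 1
n2 = in0 XOR n1 = 0 XOR 1 = 1
n3 = in1 NOR n1 = 0 NOR 1 = 0
n4 = n2 NAND n1 = 1 NAND 1 = 0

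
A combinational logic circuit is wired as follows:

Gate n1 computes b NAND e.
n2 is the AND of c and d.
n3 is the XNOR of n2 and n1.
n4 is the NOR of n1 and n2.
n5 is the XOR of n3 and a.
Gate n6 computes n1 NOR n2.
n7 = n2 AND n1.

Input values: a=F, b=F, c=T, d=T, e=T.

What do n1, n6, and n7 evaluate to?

n1 = b NAND e = F NAND T = T
n2 = c AND d = T AND T = T
n6 = n1 NOR n2 = T NOR T = F
n7 = n2 AND n1 = T AND T = T

n1 = T  n6 = F  n7 = T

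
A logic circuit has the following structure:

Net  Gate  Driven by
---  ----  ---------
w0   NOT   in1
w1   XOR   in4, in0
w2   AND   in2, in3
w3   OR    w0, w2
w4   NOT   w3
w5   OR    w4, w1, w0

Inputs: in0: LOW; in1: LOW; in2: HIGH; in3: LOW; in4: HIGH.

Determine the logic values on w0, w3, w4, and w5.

w0 = NOT in1 = NOT LOW = HIGH
w1 = in4 XOR in0 = HIGH XOR LOW = HIGH
w2 = in2 AND in3 = HIGH AND LOW = LOW
w3 = w0 OR w2 = HIGH OR LOW = HIGH
w4 = NOT w3 = NOT HIGH = LOW
w5 = w4 OR w1 OR w0 = LOW OR HIGH OR HIGH = HIGH

w0 = HIGH, w3 = HIGH, w4 = LOW, w5 = HIGH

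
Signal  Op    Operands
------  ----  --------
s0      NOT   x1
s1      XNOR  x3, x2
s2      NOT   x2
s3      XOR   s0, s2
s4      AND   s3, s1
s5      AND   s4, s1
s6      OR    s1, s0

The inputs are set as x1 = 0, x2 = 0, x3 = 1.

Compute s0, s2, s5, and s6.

s0 = NOT x1 = NOT 0 = 1
s1 = x3 XNOR x2 = 1 XNOR 0 = 0
s2 = NOT x2 = NOT 0 = 1
s3 = s0 XOR s2 = 1 XOR 1 = 0
s4 = s3 AND s1 = 0 AND 0 = 0
s5 = s4 AND s1 = 0 AND 0 = 0
s6 = s1 OR s0 = 0 OR 1 = 1

s0 = 1, s2 = 1, s5 = 0, s6 = 1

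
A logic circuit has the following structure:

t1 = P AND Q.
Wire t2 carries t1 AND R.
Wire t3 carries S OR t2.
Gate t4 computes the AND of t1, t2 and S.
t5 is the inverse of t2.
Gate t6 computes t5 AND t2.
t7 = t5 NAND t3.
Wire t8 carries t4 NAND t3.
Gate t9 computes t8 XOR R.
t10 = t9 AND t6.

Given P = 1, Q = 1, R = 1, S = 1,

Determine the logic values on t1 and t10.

t1 = 1  t10 = 0

t1 = P AND Q = 1 AND 1 = 1
t2 = t1 AND R = 1 AND 1 = 1
t3 = S OR t2 = 1 OR 1 = 1
t4 = t1 AND t2 AND S = 1 AND 1 AND 1 = 1
t5 = NOT t2 = NOT 1 = 0
t6 = t5 AND t2 = 0 AND 1 = 0
t8 = t4 NAND t3 = 1 NAND 1 = 0
t9 = t8 XOR R = 0 XOR 1 = 1
t10 = t9 AND t6 = 1 AND 0 = 0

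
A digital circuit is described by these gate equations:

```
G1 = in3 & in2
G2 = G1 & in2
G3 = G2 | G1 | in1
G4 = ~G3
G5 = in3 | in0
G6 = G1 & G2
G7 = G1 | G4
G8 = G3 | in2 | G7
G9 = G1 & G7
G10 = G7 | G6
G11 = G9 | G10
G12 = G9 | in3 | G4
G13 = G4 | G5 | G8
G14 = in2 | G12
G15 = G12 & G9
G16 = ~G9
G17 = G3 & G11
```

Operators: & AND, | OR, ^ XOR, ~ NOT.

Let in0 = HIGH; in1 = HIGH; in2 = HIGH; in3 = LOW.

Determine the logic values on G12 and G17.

G12 = LOW; G17 = LOW

G1 = in3 AND in2 = LOW AND HIGH = LOW
G2 = G1 AND in2 = LOW AND HIGH = LOW
G3 = G2 OR G1 OR in1 = LOW OR LOW OR HIGH = HIGH
G4 = NOT G3 = NOT HIGH = LOW
G6 = G1 AND G2 = LOW AND LOW = LOW
G7 = G1 OR G4 = LOW OR LOW = LOW
G9 = G1 AND G7 = LOW AND LOW = LOW
G10 = G7 OR G6 = LOW OR LOW = LOW
G11 = G9 OR G10 = LOW OR LOW = LOW
G12 = G9 OR in3 OR G4 = LOW OR LOW OR LOW = LOW
G17 = G3 AND G11 = HIGH AND LOW = LOW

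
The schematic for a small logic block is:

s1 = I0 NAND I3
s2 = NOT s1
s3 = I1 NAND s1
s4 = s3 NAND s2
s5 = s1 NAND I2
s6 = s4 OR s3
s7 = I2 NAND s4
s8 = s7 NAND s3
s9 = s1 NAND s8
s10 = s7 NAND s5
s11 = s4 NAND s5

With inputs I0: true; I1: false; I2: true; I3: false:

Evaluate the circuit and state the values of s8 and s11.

s1 = I0 NAND I3 = true NAND false = true
s2 = NOT s1 = NOT true = false
s3 = I1 NAND s1 = false NAND true = true
s4 = s3 NAND s2 = true NAND false = true
s5 = s1 NAND I2 = true NAND true = false
s7 = I2 NAND s4 = true NAND true = false
s8 = s7 NAND s3 = false NAND true = true
s11 = s4 NAND s5 = true NAND false = true

s8 = true, s11 = true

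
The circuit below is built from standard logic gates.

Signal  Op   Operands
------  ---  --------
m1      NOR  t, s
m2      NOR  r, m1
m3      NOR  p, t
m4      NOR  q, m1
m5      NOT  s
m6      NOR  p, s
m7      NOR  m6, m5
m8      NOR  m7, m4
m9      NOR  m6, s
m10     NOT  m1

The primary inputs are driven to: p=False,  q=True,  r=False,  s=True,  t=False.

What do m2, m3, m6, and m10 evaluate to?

m2 = True, m3 = True, m6 = False, m10 = True

m1 = t NOR s = False NOR True = False
m2 = r NOR m1 = False NOR False = True
m3 = p NOR t = False NOR False = True
m6 = p NOR s = False NOR True = False
m10 = NOT m1 = NOT False = True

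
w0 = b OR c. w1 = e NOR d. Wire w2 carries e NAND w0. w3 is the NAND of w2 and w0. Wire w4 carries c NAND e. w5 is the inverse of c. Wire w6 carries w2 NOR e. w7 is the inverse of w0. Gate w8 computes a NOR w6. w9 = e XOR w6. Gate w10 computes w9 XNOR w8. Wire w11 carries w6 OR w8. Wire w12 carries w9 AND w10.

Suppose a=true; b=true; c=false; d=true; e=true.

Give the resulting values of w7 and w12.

w7 = false, w12 = false

w0 = b OR c = true OR false = true
w2 = e NAND w0 = true NAND true = false
w6 = w2 NOR e = false NOR true = false
w7 = NOT w0 = NOT true = false
w8 = a NOR w6 = true NOR false = false
w9 = e XOR w6 = true XOR false = true
w10 = w9 XNOR w8 = true XNOR false = false
w12 = w9 AND w10 = true AND false = false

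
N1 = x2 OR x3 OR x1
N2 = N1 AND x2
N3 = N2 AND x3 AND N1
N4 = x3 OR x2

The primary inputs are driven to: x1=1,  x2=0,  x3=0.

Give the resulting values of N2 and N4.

N1 = x2 OR x3 OR x1 = 0 OR 0 OR 1 = 1
N2 = N1 AND x2 = 1 AND 0 = 0
N4 = x3 OR x2 = 0 OR 0 = 0

N2 = 0, N4 = 0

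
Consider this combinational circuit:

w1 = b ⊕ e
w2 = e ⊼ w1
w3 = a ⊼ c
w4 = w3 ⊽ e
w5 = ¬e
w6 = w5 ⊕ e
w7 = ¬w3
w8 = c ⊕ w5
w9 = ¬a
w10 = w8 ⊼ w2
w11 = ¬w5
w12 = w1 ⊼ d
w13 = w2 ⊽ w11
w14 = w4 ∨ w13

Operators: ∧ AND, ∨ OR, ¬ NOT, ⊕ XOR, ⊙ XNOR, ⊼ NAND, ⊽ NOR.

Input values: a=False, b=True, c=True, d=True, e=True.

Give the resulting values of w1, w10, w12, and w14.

w1 = False, w10 = False, w12 = True, w14 = False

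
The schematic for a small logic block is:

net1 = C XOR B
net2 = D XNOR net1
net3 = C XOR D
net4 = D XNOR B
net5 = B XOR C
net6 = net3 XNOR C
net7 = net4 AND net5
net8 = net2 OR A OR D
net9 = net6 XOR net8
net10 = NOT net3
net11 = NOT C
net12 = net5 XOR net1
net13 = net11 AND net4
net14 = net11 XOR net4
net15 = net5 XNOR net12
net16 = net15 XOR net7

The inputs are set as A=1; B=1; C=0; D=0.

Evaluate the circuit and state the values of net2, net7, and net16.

net1 = C XOR B = 0 XOR 1 = 1
net2 = D XNOR net1 = 0 XNOR 1 = 0
net4 = D XNOR B = 0 XNOR 1 = 0
net5 = B XOR C = 1 XOR 0 = 1
net7 = net4 AND net5 = 0 AND 1 = 0
net12 = net5 XOR net1 = 1 XOR 1 = 0
net15 = net5 XNOR net12 = 1 XNOR 0 = 0
net16 = net15 XOR net7 = 0 XOR 0 = 0

net2 = 0, net7 = 0, net16 = 0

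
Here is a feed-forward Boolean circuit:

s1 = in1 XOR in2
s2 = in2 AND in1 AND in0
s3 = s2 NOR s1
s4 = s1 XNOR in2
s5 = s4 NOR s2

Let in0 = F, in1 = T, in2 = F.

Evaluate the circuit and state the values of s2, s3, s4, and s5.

s2 = F  s3 = F  s4 = F  s5 = T

s1 = in1 XOR in2 = T XOR F = T
s2 = in2 AND in1 AND in0 = F AND T AND F = F
s3 = s2 NOR s1 = F NOR T = F
s4 = s1 XNOR in2 = T XNOR F = F
s5 = s4 NOR s2 = F NOR F = T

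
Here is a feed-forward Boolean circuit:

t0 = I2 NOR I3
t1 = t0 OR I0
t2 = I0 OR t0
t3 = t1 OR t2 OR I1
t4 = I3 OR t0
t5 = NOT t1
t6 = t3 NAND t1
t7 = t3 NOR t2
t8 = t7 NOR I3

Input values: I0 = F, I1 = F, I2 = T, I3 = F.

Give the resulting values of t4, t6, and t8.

t0 = I2 NOR I3 = T NOR F = F
t1 = t0 OR I0 = F OR F = F
t2 = I0 OR t0 = F OR F = F
t3 = t1 OR t2 OR I1 = F OR F OR F = F
t4 = I3 OR t0 = F OR F = F
t6 = t3 NAND t1 = F NAND F = T
t7 = t3 NOR t2 = F NOR F = T
t8 = t7 NOR I3 = T NOR F = F

t4 = F  t6 = T  t8 = F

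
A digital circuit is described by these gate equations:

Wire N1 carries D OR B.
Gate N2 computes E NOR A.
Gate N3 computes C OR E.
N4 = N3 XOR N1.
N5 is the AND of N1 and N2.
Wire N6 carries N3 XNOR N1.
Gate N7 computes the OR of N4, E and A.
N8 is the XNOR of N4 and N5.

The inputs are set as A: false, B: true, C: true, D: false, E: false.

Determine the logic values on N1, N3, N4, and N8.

N1 = true, N3 = true, N4 = false, N8 = false

N1 = D OR B = false OR true = true
N2 = E NOR A = false NOR false = true
N3 = C OR E = true OR false = true
N4 = N3 XOR N1 = true XOR true = false
N5 = N1 AND N2 = true AND true = true
N8 = N4 XNOR N5 = false XNOR true = false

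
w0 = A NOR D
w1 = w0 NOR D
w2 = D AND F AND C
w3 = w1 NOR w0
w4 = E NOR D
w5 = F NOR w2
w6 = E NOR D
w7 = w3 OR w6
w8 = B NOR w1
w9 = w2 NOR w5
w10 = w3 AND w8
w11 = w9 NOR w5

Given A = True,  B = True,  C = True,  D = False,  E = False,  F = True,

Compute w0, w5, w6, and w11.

w0 = False, w5 = False, w6 = True, w11 = False

w0 = A NOR D = True NOR False = False
w2 = D AND F AND C = False AND True AND True = False
w5 = F NOR w2 = True NOR False = False
w6 = E NOR D = False NOR False = True
w9 = w2 NOR w5 = False NOR False = True
w11 = w9 NOR w5 = True NOR False = False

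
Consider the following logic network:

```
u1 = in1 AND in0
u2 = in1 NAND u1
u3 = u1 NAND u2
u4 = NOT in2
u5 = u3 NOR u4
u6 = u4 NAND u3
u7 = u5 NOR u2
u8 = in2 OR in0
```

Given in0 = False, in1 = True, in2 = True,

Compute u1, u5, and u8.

u1 = False  u5 = False  u8 = True

u1 = in1 AND in0 = True AND False = False
u2 = in1 NAND u1 = True NAND False = True
u3 = u1 NAND u2 = False NAND True = True
u4 = NOT in2 = NOT True = False
u5 = u3 NOR u4 = True NOR False = False
u8 = in2 OR in0 = True OR False = True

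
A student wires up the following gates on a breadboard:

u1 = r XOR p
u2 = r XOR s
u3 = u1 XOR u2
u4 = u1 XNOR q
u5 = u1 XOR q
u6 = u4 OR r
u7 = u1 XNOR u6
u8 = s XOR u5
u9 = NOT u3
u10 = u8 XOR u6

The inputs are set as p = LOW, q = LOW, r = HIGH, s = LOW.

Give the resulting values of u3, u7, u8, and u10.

u3 = LOW; u7 = HIGH; u8 = HIGH; u10 = LOW

u1 = r XOR p = HIGH XOR LOW = HIGH
u2 = r XOR s = HIGH XOR LOW = HIGH
u3 = u1 XOR u2 = HIGH XOR HIGH = LOW
u4 = u1 XNOR q = HIGH XNOR LOW = LOW
u5 = u1 XOR q = HIGH XOR LOW = HIGH
u6 = u4 OR r = LOW OR HIGH = HIGH
u7 = u1 XNOR u6 = HIGH XNOR HIGH = HIGH
u8 = s XOR u5 = LOW XOR HIGH = HIGH
u10 = u8 XOR u6 = HIGH XOR HIGH = LOW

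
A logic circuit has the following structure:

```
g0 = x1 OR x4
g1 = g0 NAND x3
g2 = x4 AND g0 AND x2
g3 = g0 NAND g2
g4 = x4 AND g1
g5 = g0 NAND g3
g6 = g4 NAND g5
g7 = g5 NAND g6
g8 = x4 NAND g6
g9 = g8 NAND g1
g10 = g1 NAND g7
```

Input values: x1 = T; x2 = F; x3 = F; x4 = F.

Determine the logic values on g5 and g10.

g0 = x1 OR x4 = T OR F = T
g1 = g0 NAND x3 = T NAND F = T
g2 = x4 AND g0 AND x2 = F AND T AND F = F
g3 = g0 NAND g2 = T NAND F = T
g4 = x4 AND g1 = F AND T = F
g5 = g0 NAND g3 = T NAND T = F
g6 = g4 NAND g5 = F NAND F = T
g7 = g5 NAND g6 = F NAND T = T
g10 = g1 NAND g7 = T NAND T = F

g5 = F; g10 = F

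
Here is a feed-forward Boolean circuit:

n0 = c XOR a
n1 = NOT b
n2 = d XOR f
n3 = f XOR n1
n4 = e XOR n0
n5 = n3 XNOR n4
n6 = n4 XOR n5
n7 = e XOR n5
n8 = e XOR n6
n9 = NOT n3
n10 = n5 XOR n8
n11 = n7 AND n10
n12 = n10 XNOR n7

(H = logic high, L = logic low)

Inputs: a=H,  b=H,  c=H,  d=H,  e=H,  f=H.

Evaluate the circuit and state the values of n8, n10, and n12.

n8 = H; n10 = L; n12 = H

n0 = c XOR a = H XOR H = L
n1 = NOT b = NOT H = L
n3 = f XOR n1 = H XOR L = H
n4 = e XOR n0 = H XOR L = H
n5 = n3 XNOR n4 = H XNOR H = H
n6 = n4 XOR n5 = H XOR H = L
n7 = e XOR n5 = H XOR H = L
n8 = e XOR n6 = H XOR L = H
n10 = n5 XOR n8 = H XOR H = L
n12 = n10 XNOR n7 = L XNOR L = H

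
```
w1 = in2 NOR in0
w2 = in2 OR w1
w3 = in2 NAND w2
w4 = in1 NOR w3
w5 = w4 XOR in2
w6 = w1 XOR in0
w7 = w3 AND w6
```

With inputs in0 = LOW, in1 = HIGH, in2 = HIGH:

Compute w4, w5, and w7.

w4 = LOW, w5 = HIGH, w7 = LOW

w1 = in2 NOR in0 = HIGH NOR LOW = LOW
w2 = in2 OR w1 = HIGH OR LOW = HIGH
w3 = in2 NAND w2 = HIGH NAND HIGH = LOW
w4 = in1 NOR w3 = HIGH NOR LOW = LOW
w5 = w4 XOR in2 = LOW XOR HIGH = HIGH
w6 = w1 XOR in0 = LOW XOR LOW = LOW
w7 = w3 AND w6 = LOW AND LOW = LOW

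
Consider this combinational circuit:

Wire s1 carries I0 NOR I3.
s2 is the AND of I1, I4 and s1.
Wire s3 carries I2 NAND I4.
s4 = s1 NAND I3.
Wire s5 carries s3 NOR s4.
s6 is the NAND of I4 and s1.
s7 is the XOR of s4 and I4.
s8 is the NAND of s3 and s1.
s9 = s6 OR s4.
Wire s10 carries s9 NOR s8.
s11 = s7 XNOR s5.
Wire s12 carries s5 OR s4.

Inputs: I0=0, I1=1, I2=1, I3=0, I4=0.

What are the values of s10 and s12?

s10 = 0, s12 = 1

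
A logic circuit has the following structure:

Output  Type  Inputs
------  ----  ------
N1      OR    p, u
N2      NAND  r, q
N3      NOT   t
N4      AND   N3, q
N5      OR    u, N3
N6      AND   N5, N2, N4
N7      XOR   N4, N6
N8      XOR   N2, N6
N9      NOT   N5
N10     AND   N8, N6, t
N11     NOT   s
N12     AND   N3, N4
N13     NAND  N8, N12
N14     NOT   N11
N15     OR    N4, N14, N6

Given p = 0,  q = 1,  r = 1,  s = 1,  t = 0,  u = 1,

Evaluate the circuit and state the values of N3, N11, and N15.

N3 = 1, N11 = 0, N15 = 1

N2 = r NAND q = 1 NAND 1 = 0
N3 = NOT t = NOT 0 = 1
N4 = N3 AND q = 1 AND 1 = 1
N5 = u OR N3 = 1 OR 1 = 1
N6 = N5 AND N2 AND N4 = 1 AND 0 AND 1 = 0
N11 = NOT s = NOT 1 = 0
N14 = NOT N11 = NOT 0 = 1
N15 = N4 OR N14 OR N6 = 1 OR 1 OR 0 = 1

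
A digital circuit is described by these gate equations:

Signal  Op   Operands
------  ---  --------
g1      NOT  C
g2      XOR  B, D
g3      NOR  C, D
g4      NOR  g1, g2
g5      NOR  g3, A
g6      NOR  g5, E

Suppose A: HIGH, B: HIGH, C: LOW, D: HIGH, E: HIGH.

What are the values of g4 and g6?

g4 = LOW  g6 = LOW

g1 = NOT C = NOT LOW = HIGH
g2 = B XOR D = HIGH XOR HIGH = LOW
g3 = C NOR D = LOW NOR HIGH = LOW
g4 = g1 NOR g2 = HIGH NOR LOW = LOW
g5 = g3 NOR A = LOW NOR HIGH = LOW
g6 = g5 NOR E = LOW NOR HIGH = LOW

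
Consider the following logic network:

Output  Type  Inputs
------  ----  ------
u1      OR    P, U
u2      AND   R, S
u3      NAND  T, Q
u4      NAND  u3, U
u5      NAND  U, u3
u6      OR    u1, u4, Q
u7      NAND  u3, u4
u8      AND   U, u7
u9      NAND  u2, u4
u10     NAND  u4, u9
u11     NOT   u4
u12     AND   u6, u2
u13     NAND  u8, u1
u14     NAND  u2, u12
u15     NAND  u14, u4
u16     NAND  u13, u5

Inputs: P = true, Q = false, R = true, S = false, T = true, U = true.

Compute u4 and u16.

u1 = P OR U = true OR true = true
u3 = T NAND Q = true NAND false = true
u4 = u3 NAND U = true NAND true = false
u5 = U NAND u3 = true NAND true = false
u7 = u3 NAND u4 = true NAND false = true
u8 = U AND u7 = true AND true = true
u13 = u8 NAND u1 = true NAND true = false
u16 = u13 NAND u5 = false NAND false = true

u4 = false  u16 = true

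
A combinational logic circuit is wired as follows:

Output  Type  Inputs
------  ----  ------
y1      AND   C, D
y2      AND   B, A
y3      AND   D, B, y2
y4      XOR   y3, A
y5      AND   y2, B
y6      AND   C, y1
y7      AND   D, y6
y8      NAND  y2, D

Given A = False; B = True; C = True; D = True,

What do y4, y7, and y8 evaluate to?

y1 = C AND D = True AND True = True
y2 = B AND A = True AND False = False
y3 = D AND B AND y2 = True AND True AND False = False
y4 = y3 XOR A = False XOR False = False
y6 = C AND y1 = True AND True = True
y7 = D AND y6 = True AND True = True
y8 = y2 NAND D = False NAND True = True

y4 = False  y7 = True  y8 = True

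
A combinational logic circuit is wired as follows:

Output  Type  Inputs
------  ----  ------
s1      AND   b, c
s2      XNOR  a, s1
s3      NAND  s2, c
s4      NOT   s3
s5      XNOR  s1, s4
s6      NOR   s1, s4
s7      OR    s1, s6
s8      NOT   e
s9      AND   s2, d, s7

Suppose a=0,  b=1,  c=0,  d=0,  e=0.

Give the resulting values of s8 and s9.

s8 = 1; s9 = 0

s1 = b AND c = 1 AND 0 = 0
s2 = a XNOR s1 = 0 XNOR 0 = 1
s3 = s2 NAND c = 1 NAND 0 = 1
s4 = NOT s3 = NOT 1 = 0
s6 = s1 NOR s4 = 0 NOR 0 = 1
s7 = s1 OR s6 = 0 OR 1 = 1
s8 = NOT e = NOT 0 = 1
s9 = s2 AND d AND s7 = 1 AND 0 AND 1 = 0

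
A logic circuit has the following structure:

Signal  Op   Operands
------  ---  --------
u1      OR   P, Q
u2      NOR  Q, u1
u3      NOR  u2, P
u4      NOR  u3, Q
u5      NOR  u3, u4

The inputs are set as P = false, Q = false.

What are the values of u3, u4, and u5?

u3 = false; u4 = true; u5 = false

u1 = P OR Q = false OR false = false
u2 = Q NOR u1 = false NOR false = true
u3 = u2 NOR P = true NOR false = false
u4 = u3 NOR Q = false NOR false = true
u5 = u3 NOR u4 = false NOR true = false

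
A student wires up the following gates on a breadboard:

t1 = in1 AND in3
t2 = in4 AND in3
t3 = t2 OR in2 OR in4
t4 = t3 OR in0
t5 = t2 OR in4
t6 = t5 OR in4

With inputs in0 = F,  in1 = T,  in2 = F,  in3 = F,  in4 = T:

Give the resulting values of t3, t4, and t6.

t3 = T; t4 = T; t6 = T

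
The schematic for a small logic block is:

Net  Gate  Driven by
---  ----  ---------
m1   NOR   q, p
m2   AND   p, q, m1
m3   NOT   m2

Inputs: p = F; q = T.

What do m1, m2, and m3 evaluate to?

m1 = F, m2 = F, m3 = T

m1 = q NOR p = T NOR F = F
m2 = p AND q AND m1 = F AND T AND F = F
m3 = NOT m2 = NOT F = T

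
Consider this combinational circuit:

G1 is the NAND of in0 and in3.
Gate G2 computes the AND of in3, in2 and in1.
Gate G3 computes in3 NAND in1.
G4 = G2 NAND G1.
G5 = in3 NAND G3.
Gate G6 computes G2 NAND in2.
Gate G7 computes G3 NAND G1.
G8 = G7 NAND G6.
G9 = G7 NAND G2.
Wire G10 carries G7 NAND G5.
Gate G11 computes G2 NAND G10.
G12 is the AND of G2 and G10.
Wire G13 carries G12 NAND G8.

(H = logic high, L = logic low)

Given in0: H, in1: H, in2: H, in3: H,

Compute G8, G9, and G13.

G8 = H, G9 = L, G13 = H

G1 = in0 NAND in3 = H NAND H = L
G2 = in3 AND in2 AND in1 = H AND H AND H = H
G3 = in3 NAND in1 = H NAND H = L
G5 = in3 NAND G3 = H NAND L = H
G6 = G2 NAND in2 = H NAND H = L
G7 = G3 NAND G1 = L NAND L = H
G8 = G7 NAND G6 = H NAND L = H
G9 = G7 NAND G2 = H NAND H = L
G10 = G7 NAND G5 = H NAND H = L
G12 = G2 AND G10 = H AND L = L
G13 = G12 NAND G8 = L NAND H = H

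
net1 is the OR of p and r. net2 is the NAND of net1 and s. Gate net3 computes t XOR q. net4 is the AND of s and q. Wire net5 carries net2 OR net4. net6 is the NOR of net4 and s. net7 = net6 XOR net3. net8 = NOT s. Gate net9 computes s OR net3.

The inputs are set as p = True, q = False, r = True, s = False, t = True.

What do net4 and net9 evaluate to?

net4 = False; net9 = True

net3 = t XOR q = True XOR False = True
net4 = s AND q = False AND False = False
net9 = s OR net3 = False OR True = True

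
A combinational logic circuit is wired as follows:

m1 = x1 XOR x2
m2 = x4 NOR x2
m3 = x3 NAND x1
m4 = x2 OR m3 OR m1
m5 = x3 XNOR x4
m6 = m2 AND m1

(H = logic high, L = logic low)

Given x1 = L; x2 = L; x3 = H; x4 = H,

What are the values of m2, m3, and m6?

m1 = x1 XOR x2 = L XOR L = L
m2 = x4 NOR x2 = H NOR L = L
m3 = x3 NAND x1 = H NAND L = H
m6 = m2 AND m1 = L AND L = L

m2 = L, m3 = H, m6 = L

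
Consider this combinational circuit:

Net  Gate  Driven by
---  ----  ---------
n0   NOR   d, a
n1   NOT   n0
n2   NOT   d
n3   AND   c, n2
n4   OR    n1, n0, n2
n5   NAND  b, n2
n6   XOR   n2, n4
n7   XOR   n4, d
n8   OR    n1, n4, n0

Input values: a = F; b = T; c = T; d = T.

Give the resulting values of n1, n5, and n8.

n1 = T  n5 = T  n8 = T

n0 = d NOR a = T NOR F = F
n1 = NOT n0 = NOT F = T
n2 = NOT d = NOT T = F
n4 = n1 OR n0 OR n2 = T OR F OR F = T
n5 = b NAND n2 = T NAND F = T
n8 = n1 OR n4 OR n0 = T OR T OR F = T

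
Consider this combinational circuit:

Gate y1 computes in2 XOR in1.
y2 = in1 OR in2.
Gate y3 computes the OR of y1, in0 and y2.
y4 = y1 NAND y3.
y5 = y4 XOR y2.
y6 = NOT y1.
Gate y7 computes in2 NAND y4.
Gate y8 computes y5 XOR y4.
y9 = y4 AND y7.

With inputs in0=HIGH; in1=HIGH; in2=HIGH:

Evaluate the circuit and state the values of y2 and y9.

y2 = HIGH, y9 = LOW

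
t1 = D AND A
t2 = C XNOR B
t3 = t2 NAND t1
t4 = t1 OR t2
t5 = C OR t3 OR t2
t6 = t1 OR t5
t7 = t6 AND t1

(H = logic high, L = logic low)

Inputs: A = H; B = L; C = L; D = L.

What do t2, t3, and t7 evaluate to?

t1 = D AND A = L AND H = L
t2 = C XNOR B = L XNOR L = H
t3 = t2 NAND t1 = H NAND L = H
t5 = C OR t3 OR t2 = L OR H OR H = H
t6 = t1 OR t5 = L OR H = H
t7 = t6 AND t1 = H AND L = L

t2 = H  t3 = H  t7 = L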